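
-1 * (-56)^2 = -3136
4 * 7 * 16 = 448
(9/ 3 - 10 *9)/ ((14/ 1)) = -87/ 14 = -6.21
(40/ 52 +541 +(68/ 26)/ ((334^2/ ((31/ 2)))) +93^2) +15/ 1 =13350464827/ 1450228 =9205.77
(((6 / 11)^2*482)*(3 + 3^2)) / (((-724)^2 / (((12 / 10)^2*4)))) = 1874016 / 99102025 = 0.02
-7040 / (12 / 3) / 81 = -1760 / 81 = -21.73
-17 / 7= -2.43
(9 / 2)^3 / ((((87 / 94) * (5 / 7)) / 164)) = 3277827 / 145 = 22605.70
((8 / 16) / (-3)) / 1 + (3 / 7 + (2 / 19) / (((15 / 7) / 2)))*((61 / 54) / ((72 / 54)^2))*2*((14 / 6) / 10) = -4289 / 410400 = -0.01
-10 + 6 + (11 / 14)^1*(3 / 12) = -213 / 56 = -3.80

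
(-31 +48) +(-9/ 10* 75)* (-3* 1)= 439/ 2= 219.50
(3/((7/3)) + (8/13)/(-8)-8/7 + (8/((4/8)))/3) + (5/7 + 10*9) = 26239/273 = 96.11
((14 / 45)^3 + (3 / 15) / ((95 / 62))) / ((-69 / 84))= -0.20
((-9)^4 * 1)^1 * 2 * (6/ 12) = 6561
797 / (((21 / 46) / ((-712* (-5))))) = 130516720 / 21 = 6215081.90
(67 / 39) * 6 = 134 / 13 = 10.31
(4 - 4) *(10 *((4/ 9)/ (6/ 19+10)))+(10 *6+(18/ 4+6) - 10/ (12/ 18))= 111/ 2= 55.50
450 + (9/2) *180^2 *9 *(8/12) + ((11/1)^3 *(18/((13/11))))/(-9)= 11348968/13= 872997.54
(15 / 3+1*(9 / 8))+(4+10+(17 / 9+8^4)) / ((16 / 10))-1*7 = 2569.06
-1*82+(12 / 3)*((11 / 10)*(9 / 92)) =-18761 / 230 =-81.57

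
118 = 118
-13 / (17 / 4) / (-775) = 52 / 13175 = 0.00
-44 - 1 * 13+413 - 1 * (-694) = 1050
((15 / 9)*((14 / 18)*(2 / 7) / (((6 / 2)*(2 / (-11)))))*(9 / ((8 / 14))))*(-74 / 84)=9.42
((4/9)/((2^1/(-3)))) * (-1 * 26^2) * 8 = 10816/3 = 3605.33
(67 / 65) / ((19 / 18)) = 1206 / 1235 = 0.98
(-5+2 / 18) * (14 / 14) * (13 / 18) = -286 / 81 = -3.53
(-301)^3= -27270901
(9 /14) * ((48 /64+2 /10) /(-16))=-171 /4480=-0.04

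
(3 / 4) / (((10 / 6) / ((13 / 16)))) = 117 / 320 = 0.37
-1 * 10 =-10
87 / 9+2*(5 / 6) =34 / 3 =11.33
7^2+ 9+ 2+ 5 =65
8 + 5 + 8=21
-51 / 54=-17 / 18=-0.94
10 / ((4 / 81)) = 405 / 2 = 202.50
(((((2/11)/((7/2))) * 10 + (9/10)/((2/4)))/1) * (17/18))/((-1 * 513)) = -799/187110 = -0.00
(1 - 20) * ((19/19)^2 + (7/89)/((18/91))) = -42541/1602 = -26.55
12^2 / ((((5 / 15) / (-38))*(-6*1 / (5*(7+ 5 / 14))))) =704520 / 7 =100645.71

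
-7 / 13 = -0.54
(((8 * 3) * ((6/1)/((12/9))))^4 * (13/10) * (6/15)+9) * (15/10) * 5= 530590761.90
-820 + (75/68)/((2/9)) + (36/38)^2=-39970981/49096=-814.14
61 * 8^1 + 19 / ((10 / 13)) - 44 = 4687 / 10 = 468.70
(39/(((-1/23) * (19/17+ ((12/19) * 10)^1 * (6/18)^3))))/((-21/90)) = 78227370/27503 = 2844.32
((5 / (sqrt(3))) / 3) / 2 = 5 *sqrt(3) / 18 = 0.48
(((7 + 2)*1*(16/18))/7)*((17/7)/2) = 68/49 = 1.39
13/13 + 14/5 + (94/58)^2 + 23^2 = 2251469/4205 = 535.43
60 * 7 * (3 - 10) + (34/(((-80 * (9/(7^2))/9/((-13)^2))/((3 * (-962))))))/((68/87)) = 1039369821/80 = 12992122.76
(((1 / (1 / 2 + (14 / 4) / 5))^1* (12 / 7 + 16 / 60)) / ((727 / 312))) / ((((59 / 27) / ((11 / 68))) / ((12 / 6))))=535392 / 5104267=0.10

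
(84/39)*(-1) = -2.15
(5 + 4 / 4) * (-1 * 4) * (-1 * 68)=1632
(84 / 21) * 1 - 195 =-191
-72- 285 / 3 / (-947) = -68089 / 947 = -71.90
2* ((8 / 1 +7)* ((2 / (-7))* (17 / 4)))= -255 / 7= -36.43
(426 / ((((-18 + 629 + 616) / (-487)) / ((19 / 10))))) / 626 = -656963 / 1280170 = -0.51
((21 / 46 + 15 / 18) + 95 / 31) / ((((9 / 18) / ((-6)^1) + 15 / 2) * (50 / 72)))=1341216 / 1586425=0.85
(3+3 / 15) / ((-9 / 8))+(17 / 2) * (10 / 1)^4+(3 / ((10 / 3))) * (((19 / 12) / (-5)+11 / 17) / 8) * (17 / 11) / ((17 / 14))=114440233933 / 1346400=84997.20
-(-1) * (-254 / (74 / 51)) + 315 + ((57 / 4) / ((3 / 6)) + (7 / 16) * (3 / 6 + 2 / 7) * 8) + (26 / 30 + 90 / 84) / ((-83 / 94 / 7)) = 28713473 / 184260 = 155.83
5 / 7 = 0.71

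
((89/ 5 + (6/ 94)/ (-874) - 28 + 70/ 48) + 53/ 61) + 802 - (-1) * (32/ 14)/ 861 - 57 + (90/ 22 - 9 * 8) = 741158500224477/ 1107494920840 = 669.22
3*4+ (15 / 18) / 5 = 73 / 6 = 12.17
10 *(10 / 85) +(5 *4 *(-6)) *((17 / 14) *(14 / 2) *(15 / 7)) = -259960 / 119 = -2184.54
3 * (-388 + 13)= -1125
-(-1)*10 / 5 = 2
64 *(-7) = -448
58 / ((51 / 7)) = 406 / 51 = 7.96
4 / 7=0.57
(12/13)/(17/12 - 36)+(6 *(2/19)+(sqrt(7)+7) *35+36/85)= 35 *sqrt(7)+428725429/1742585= 338.63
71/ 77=0.92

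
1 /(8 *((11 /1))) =1 /88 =0.01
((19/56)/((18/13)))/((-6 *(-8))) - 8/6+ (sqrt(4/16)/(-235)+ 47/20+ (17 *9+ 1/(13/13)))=1762610557/11370240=155.02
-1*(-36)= 36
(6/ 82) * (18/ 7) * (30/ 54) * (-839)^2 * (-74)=-1562704620/ 287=-5444963.83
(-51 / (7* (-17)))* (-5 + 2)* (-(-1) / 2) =-9 / 14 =-0.64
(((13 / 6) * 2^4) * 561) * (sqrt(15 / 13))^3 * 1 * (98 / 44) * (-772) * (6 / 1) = -231507360 * sqrt(195) / 13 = -248678795.92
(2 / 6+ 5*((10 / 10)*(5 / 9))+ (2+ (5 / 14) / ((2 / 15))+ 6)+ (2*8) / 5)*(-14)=-21407 / 90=-237.86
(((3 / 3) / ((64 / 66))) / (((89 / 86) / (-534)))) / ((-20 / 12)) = 12771 / 40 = 319.28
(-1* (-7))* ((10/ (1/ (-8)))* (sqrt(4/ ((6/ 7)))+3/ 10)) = -560* sqrt(42)/ 3-168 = -1377.74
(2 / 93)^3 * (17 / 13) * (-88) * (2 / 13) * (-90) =0.02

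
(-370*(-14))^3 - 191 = 138991831809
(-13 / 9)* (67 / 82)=-871 / 738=-1.18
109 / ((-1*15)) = -109 / 15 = -7.27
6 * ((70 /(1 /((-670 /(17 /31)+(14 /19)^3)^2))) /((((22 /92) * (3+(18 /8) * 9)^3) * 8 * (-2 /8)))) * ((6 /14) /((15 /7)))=-20846.65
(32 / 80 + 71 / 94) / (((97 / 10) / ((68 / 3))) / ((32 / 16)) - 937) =-73848 / 59879363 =-0.00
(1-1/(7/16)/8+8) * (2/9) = 122/63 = 1.94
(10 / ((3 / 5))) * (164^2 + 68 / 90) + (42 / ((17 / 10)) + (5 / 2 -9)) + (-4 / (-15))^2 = 10288428457 / 22950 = 448297.54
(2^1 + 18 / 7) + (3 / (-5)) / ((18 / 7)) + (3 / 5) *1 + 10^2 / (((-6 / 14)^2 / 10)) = 3433111 / 630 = 5449.38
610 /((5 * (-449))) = -122 /449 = -0.27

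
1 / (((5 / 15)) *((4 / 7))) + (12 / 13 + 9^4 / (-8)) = -84651 / 104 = -813.95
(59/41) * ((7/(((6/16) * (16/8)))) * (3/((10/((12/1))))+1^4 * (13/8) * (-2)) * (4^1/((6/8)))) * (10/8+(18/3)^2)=1723036/1845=933.89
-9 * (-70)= 630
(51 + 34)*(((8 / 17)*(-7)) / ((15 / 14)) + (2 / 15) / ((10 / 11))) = -3733 / 15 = -248.87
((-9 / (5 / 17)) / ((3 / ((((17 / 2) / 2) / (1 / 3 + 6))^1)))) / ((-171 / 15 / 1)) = 867 / 1444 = 0.60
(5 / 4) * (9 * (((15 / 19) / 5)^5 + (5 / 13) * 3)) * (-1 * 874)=-19222353270 / 1694173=-11346.16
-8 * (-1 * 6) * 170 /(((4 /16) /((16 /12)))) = 43520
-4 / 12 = -1 / 3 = -0.33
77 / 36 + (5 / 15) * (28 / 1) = 413 / 36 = 11.47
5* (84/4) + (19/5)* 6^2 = 1209/5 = 241.80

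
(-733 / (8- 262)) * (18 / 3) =2199 / 127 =17.31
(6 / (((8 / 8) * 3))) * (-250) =-500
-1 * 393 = -393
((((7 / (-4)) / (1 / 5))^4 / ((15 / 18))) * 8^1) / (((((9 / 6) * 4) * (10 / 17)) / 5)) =5102125 / 64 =79720.70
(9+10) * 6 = 114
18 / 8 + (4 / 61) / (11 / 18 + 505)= 4996737 / 2220644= 2.25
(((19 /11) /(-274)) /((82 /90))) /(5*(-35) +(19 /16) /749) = 5123160 /129578522447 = 0.00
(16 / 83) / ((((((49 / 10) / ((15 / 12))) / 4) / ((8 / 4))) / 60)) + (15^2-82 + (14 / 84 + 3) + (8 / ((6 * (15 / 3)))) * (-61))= 153.50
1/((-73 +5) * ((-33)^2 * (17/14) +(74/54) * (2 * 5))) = -189/17171054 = -0.00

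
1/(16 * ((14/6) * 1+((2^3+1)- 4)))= 3/352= 0.01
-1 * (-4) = 4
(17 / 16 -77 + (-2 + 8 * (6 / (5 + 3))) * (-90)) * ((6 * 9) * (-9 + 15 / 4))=3954825 / 32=123588.28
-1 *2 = -2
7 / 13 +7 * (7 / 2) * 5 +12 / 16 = 6437 / 52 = 123.79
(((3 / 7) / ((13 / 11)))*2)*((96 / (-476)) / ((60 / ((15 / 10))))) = -198 / 54145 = -0.00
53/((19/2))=5.58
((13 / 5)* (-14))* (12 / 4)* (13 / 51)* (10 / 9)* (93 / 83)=-34.65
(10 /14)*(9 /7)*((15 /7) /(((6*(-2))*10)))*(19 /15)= -57 /2744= -0.02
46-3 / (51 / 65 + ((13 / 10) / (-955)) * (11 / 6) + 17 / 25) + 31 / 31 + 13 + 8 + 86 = 165491782 / 1089133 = 151.95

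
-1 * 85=-85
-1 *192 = -192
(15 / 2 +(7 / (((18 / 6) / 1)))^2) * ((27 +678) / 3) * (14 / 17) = 383285 / 153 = 2505.13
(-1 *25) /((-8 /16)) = 50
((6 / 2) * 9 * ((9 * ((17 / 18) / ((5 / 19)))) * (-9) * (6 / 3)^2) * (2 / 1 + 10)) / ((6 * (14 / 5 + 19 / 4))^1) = -8316.72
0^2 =0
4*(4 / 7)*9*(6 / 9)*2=27.43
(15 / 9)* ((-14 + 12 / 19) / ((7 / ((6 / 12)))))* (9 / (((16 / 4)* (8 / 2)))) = -1905 / 2128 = -0.90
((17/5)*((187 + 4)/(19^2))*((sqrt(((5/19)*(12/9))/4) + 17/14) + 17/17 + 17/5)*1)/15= 3247*sqrt(285)/1543275 + 425357/631750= 0.71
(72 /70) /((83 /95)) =684 /581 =1.18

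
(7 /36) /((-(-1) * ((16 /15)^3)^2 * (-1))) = -8859375 /67108864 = -0.13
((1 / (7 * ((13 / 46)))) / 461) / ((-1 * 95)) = -46 / 3985345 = -0.00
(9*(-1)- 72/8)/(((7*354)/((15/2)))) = -45/826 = -0.05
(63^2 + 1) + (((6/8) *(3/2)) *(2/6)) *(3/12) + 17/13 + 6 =1654599/416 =3977.40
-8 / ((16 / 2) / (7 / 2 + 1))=-4.50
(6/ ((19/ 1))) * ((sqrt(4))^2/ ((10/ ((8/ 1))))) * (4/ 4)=96/ 95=1.01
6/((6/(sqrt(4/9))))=2/3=0.67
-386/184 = -193/92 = -2.10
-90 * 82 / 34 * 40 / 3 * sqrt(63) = -147600 * sqrt(7) / 17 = -22971.35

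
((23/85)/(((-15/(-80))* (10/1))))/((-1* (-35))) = 184/44625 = 0.00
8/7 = 1.14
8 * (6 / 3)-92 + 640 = 564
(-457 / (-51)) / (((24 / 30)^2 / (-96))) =-1344.12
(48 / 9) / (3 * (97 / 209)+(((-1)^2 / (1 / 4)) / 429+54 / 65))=217360 / 90983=2.39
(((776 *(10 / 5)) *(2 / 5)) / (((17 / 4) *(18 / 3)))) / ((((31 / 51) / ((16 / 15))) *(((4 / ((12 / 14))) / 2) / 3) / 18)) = 5363712 / 5425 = 988.70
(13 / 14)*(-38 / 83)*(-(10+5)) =3705 / 581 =6.38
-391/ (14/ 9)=-3519/ 14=-251.36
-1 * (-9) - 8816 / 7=-8753 / 7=-1250.43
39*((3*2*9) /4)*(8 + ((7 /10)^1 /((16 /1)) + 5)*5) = 1119339 /64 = 17489.67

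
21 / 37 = 0.57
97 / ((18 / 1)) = 97 / 18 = 5.39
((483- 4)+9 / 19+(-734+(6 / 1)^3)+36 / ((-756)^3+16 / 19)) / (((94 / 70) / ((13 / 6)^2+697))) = -20131.48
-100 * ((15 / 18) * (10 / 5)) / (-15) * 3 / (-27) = -1.23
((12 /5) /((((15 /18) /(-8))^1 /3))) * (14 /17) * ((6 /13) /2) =-72576 /5525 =-13.14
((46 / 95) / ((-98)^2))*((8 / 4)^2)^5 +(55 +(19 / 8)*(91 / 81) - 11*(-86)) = 148355372663 / 147805560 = 1003.72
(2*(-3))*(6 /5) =-7.20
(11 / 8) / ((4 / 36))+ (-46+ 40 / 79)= -20931 / 632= -33.12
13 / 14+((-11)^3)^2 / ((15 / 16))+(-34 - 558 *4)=396353999 / 210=1887400.00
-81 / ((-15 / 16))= 432 / 5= 86.40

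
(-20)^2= 400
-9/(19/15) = -135/19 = -7.11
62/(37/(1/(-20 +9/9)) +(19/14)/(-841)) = -729988/8277141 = -0.09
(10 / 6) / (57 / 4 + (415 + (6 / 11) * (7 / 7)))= 220 / 56733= 0.00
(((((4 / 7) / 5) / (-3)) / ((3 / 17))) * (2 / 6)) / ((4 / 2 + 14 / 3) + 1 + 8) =-68 / 14805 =-0.00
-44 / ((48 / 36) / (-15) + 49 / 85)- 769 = -320497 / 373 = -859.24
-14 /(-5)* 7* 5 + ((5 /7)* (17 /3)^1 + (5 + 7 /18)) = 107.44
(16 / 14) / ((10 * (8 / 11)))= 11 / 70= 0.16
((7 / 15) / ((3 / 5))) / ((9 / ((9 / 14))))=1 / 18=0.06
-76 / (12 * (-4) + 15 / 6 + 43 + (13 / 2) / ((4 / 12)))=-76 / 17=-4.47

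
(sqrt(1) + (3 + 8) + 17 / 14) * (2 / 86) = 185 / 602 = 0.31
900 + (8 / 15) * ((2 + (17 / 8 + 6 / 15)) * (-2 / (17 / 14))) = 1142432 / 1275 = 896.03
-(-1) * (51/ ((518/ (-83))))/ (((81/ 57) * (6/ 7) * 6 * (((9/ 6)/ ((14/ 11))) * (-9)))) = 187663/ 1780218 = 0.11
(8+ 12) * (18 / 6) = 60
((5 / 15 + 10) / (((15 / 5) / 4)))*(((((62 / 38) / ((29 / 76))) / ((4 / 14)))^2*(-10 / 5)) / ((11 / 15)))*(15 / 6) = -583903600 / 27753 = -21039.30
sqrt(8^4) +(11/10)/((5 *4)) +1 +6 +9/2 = 15111/200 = 75.56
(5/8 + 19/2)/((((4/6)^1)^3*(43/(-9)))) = -19683/2752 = -7.15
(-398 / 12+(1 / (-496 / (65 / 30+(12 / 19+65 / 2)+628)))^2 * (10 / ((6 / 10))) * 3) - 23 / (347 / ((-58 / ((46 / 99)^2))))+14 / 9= 1884208645006 / 24918988509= 75.61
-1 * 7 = -7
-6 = -6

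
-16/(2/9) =-72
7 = 7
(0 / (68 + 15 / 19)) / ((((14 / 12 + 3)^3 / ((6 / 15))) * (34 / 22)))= 0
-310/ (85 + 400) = -62/ 97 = -0.64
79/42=1.88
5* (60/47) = 300/47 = 6.38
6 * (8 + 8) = 96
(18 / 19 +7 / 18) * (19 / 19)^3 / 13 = 457 / 4446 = 0.10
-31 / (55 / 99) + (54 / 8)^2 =-819 / 80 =-10.24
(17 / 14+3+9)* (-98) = -1295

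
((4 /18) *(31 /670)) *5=31 /603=0.05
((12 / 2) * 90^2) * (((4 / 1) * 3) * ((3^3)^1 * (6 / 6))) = 15746400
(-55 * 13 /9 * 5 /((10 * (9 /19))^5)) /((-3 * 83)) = 0.00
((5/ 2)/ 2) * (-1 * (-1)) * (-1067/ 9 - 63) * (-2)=4085/ 9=453.89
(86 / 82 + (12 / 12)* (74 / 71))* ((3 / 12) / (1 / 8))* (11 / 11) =12174 / 2911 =4.18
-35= -35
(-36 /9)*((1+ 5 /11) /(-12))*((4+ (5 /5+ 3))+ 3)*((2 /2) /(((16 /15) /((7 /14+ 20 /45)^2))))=1445 /324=4.46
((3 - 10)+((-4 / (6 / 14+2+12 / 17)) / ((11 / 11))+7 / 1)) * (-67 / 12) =7973 / 1119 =7.13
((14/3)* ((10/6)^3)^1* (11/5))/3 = 3850/243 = 15.84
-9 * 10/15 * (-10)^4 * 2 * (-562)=67440000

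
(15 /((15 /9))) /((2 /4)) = 18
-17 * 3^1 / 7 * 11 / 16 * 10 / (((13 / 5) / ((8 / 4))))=-38.53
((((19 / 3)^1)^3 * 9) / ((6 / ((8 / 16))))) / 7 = 6859 / 252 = 27.22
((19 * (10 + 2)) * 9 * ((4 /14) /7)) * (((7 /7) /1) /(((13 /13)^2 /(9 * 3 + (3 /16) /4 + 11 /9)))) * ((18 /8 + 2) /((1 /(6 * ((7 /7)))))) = 47334681 /784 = 60375.87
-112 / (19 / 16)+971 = 16657 / 19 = 876.68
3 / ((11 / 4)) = 12 / 11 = 1.09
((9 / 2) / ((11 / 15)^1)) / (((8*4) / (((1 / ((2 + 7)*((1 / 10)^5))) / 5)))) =9375 / 22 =426.14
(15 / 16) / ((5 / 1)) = 3 / 16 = 0.19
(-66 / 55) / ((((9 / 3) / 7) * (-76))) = 7 / 190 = 0.04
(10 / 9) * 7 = 70 / 9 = 7.78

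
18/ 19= 0.95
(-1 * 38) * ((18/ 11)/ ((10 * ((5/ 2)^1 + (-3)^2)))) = -684/ 1265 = -0.54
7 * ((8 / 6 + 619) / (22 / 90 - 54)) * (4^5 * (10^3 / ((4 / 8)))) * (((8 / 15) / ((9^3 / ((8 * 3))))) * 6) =-3414949888000 / 195939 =-17428637.93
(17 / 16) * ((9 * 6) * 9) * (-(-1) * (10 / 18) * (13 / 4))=29835 / 32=932.34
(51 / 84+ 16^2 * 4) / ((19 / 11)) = 315579 / 532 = 593.19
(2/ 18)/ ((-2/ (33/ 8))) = -11/ 48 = -0.23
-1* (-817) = 817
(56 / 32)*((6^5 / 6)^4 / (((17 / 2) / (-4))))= -39495538704384 / 17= -2323266982610.82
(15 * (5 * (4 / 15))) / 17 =20 / 17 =1.18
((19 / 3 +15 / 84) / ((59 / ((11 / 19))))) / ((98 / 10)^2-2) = 150425 / 221379564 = 0.00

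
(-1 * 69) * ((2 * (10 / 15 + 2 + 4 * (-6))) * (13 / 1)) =38272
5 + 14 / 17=99 / 17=5.82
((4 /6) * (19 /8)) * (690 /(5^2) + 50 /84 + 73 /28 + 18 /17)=4322291 /85680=50.45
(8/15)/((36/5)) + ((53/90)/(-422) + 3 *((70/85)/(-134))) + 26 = 3381258479/129777660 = 26.05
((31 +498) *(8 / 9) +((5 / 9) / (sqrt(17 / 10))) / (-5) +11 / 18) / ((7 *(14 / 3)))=2825 / 196-sqrt(170) / 4998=14.41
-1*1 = -1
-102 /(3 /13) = -442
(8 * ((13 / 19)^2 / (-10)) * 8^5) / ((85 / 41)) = -908197888 / 153425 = -5919.49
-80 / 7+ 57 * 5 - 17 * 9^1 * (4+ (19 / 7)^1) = -5276 / 7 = -753.71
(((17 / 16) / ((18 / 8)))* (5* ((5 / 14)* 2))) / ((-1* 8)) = -425 / 2016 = -0.21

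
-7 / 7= -1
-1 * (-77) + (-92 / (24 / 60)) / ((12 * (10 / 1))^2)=76.98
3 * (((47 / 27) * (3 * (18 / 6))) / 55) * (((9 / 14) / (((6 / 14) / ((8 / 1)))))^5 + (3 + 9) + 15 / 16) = 187131393 / 880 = 212649.31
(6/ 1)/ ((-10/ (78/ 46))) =-117/ 115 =-1.02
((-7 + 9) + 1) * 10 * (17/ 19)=510/ 19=26.84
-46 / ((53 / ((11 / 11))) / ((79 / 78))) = -1817 / 2067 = -0.88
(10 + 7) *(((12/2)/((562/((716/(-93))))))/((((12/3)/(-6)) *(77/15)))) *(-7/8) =-136935/383284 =-0.36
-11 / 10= -1.10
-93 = -93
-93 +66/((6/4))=-49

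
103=103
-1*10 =-10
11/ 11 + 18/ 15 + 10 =61/ 5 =12.20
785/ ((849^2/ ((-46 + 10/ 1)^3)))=-4069440/ 80089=-50.81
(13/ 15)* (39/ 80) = 169/ 400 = 0.42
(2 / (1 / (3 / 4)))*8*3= 36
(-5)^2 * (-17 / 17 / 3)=-25 / 3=-8.33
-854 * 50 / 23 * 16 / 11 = -2700.40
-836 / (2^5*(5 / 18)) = -1881 / 20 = -94.05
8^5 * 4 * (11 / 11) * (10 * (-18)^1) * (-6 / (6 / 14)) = 330301440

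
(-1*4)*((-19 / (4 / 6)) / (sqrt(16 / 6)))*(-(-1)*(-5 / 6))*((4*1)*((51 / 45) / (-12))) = 323*sqrt(6) / 36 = 21.98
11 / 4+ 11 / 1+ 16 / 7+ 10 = 729 / 28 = 26.04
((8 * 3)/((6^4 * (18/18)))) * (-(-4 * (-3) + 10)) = -11/27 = -0.41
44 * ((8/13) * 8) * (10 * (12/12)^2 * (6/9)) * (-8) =-450560/39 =-11552.82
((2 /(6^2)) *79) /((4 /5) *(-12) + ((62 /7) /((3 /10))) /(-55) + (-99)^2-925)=30415 /61440432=0.00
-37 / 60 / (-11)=37 / 660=0.06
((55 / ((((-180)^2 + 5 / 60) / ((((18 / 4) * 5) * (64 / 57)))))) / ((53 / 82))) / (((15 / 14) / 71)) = 245921280 / 55931801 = 4.40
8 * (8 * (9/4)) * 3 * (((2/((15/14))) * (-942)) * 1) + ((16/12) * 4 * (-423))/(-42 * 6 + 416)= -155726724/205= -759642.56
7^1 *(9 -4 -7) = -14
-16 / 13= -1.23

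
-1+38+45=82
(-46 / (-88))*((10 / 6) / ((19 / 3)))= 115 / 836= 0.14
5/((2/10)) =25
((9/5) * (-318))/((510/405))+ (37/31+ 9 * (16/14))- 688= -20862654/18445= -1131.07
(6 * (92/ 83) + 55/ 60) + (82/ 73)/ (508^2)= 17748394067/ 2345414664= 7.57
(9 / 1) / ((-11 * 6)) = -0.14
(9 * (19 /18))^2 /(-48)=-361 /192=-1.88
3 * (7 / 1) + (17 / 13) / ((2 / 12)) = 375 / 13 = 28.85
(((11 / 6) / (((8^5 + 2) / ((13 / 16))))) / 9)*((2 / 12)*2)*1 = 143 / 84939840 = 0.00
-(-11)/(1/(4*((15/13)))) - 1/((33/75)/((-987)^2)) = -316597665/143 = -2213969.69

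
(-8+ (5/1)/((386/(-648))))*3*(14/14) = -9492/193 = -49.18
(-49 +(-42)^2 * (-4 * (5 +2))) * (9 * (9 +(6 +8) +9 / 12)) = -42272055 / 4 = -10568013.75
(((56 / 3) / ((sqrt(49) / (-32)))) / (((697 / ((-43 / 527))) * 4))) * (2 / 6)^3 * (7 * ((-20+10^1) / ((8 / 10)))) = -240800 / 29752839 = -0.01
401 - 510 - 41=-150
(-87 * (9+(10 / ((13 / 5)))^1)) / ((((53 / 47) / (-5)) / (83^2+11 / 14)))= 329334581955 / 9646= 34142088.11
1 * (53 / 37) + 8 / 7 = 667 / 259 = 2.58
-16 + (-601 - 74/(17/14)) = -11525/17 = -677.94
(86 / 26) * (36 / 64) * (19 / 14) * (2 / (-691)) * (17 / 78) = -41667 / 26158496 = -0.00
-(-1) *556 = 556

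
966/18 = 161/3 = 53.67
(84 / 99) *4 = 112 / 33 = 3.39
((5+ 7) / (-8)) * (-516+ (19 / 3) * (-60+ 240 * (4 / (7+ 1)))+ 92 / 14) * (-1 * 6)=-8154 / 7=-1164.86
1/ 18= 0.06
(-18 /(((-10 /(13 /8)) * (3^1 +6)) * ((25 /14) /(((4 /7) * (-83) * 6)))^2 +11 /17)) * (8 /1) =-3507768576 /15708907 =-223.30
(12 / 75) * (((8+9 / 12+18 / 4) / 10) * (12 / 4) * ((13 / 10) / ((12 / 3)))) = 2067 / 10000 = 0.21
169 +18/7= 1201/7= 171.57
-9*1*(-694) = 6246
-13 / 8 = -1.62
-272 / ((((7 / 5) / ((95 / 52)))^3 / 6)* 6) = -1821921875 / 3014284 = -604.43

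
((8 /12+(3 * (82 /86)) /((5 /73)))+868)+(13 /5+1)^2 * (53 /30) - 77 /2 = 894.83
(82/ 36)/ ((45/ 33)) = 451/ 270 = 1.67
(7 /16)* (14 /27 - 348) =-32837 /216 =-152.02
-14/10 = -7/5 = -1.40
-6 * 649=-3894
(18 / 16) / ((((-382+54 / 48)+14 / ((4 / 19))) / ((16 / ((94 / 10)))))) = -144 / 23641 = -0.01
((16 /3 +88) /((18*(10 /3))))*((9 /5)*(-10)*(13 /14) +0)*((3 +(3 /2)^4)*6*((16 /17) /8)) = -5031 /34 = -147.97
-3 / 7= -0.43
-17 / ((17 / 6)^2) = -36 / 17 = -2.12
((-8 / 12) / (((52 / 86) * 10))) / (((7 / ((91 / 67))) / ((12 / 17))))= -86 / 5695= -0.02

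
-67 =-67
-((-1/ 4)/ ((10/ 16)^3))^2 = -16384/ 15625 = -1.05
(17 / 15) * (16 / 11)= 272 / 165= 1.65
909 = 909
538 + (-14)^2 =734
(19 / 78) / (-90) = -19 / 7020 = -0.00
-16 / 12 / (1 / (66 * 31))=-2728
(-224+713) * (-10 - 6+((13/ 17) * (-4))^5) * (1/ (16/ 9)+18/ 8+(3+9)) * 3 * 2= -17510928629022/ 1419857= -12332881.85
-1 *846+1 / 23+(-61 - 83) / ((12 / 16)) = -23873 / 23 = -1037.96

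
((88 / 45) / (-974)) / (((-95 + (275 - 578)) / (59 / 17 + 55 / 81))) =125708 / 6005214045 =0.00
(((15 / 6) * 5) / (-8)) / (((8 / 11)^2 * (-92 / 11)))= 33275 / 94208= 0.35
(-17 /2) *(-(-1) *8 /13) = -68 /13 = -5.23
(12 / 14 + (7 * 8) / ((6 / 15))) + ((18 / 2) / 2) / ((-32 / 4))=15713 / 112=140.29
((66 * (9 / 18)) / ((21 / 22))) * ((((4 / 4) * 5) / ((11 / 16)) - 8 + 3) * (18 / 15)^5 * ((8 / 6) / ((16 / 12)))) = 171072 / 875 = 195.51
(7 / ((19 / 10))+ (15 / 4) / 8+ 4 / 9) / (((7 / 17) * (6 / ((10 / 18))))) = 2138345 / 2068416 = 1.03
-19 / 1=-19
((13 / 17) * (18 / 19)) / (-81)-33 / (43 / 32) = -3070910 / 125001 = -24.57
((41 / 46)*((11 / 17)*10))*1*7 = 40.37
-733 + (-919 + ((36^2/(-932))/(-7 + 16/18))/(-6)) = -21170866/12815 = -1652.04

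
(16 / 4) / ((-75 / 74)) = -296 / 75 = -3.95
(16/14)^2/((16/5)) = 20/49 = 0.41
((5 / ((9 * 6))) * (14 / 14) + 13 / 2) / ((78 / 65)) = 445 / 81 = 5.49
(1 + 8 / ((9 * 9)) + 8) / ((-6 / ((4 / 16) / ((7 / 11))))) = -8107 / 13608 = -0.60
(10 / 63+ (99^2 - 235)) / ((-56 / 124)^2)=144790987 / 3087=46903.46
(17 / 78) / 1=17 / 78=0.22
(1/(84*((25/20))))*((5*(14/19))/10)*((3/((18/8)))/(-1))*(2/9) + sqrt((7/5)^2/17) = -8/7695 + 7*sqrt(17)/85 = 0.34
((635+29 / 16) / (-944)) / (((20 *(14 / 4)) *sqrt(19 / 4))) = -10189 *sqrt(19) / 10044160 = -0.00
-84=-84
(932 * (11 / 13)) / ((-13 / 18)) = -184536 / 169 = -1091.93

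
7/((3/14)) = 98/3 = 32.67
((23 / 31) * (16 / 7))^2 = 135424 / 47089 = 2.88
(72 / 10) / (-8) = -9 / 10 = -0.90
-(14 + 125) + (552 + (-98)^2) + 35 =10052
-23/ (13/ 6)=-138/ 13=-10.62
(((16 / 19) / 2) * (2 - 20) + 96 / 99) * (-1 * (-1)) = -4144 / 627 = -6.61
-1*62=-62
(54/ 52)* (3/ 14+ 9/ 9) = 459/ 364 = 1.26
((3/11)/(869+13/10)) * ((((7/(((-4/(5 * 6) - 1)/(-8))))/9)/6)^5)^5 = 4499879580584837311451522662400000000000000000000000000/132198395584592588699506483001074302238818136353356590151823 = 0.00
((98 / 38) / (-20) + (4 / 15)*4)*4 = 1069 / 285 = 3.75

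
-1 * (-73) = 73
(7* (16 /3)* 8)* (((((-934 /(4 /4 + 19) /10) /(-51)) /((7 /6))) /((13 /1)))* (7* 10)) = 418432 /3315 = 126.22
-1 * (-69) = 69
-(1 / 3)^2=-1 / 9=-0.11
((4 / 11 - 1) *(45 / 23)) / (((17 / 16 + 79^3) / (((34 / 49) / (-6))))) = 1360 / 4656927737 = 0.00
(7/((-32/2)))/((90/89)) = -623/1440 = -0.43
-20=-20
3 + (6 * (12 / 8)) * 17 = 156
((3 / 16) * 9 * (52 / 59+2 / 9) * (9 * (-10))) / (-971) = 39555 / 229156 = 0.17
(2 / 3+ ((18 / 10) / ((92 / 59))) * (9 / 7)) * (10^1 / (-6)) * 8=-41554 / 1449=-28.68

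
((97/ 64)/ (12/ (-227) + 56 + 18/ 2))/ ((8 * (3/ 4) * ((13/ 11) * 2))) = 242209/ 147194112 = 0.00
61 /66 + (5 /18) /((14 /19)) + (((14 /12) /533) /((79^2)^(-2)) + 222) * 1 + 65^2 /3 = 128375262857 /1477476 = 86888.22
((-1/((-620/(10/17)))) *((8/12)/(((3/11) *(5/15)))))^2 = 121/2499561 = 0.00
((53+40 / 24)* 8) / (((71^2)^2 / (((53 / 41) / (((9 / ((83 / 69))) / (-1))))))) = -140768 / 47341961703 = -0.00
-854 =-854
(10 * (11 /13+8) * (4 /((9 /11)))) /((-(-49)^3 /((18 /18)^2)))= 50600 /13764933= 0.00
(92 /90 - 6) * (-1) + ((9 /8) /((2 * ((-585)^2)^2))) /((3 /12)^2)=64776348001 /13013105625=4.98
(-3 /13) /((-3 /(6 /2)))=3 /13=0.23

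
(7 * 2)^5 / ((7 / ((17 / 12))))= 326536 / 3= 108845.33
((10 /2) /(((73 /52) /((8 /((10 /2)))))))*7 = 2912 /73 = 39.89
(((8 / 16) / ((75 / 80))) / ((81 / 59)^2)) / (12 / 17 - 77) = -473416 / 127644255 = -0.00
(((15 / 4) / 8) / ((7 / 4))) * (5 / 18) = 0.07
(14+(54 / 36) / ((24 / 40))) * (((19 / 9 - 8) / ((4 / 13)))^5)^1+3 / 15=-8540018214723911 / 201553920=-42370886.24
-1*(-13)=13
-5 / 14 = -0.36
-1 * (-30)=30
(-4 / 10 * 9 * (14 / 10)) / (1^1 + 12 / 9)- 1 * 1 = -79 / 25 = -3.16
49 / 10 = 4.90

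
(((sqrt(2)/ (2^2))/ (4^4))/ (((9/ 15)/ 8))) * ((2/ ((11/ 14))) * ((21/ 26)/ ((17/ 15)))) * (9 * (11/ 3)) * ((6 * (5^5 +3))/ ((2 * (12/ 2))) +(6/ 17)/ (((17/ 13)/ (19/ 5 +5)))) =1247705865 * sqrt(2)/ 1021904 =1726.70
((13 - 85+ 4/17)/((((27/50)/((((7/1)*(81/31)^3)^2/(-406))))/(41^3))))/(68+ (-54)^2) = 38480065915674025125/326404328790818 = 117890.80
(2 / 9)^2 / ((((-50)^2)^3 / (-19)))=-19 / 316406250000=-0.00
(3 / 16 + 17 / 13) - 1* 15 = -13.50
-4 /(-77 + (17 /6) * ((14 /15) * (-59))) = 90 /5243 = 0.02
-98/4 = -49/2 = -24.50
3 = 3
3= 3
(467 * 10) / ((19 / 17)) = 79390 / 19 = 4178.42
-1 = -1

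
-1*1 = -1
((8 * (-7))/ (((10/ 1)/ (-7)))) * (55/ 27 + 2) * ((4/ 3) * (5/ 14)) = 6104/ 81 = 75.36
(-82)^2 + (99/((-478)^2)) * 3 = 1536326713/228484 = 6724.00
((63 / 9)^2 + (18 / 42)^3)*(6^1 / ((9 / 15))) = 168340 / 343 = 490.79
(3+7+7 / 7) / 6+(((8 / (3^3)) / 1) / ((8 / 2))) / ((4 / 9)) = 2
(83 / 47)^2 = 6889 / 2209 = 3.12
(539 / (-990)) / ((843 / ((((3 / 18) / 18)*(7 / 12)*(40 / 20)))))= -0.00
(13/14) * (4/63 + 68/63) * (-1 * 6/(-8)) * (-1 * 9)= -351/49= -7.16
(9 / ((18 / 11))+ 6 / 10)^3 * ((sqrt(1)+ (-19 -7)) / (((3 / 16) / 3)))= -453962 / 5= -90792.40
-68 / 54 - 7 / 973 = -4753 / 3753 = -1.27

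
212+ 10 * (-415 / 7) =-2666 / 7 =-380.86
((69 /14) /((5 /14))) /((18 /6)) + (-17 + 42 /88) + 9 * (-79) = -159043 /220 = -722.92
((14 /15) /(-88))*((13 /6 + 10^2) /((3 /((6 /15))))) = -4291 /29700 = -0.14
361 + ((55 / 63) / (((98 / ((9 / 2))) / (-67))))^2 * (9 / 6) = 1399818923 / 3764768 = 371.82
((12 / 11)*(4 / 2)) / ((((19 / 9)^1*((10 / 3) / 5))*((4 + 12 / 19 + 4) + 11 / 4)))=1296 / 9515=0.14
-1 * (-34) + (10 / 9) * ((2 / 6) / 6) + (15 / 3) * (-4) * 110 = -175441 / 81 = -2165.94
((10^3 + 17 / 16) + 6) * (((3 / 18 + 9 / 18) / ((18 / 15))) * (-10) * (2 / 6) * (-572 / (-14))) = -19201325 / 252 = -76195.73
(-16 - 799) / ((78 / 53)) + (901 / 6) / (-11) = -81143 / 143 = -567.43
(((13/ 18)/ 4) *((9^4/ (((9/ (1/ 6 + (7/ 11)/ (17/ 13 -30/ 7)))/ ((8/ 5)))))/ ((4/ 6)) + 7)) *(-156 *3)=189591467/ 29810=6360.00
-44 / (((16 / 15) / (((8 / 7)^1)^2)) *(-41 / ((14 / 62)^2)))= 2640 / 39401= 0.07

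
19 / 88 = 0.22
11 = 11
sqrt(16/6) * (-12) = -8 * sqrt(6) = -19.60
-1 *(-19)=19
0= 0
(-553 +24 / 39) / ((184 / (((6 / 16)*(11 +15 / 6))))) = -581661 / 38272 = -15.20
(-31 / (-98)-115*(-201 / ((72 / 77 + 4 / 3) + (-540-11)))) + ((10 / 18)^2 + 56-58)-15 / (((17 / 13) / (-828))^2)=-1748738313813410665 / 290790952074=-6013730.14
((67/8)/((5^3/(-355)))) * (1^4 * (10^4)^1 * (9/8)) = -1070325/4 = -267581.25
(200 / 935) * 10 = 400 / 187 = 2.14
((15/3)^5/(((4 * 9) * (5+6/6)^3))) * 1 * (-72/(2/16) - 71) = -2021875/7776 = -260.01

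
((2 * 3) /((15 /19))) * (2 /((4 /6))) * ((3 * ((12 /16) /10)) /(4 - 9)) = -513 /500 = -1.03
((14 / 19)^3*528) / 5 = 1448832 / 34295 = 42.25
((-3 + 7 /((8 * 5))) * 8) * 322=-36386 /5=-7277.20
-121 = -121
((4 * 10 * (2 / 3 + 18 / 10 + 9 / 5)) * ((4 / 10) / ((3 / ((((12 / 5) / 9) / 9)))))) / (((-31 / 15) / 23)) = -94208 / 12555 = -7.50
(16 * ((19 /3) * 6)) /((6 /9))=912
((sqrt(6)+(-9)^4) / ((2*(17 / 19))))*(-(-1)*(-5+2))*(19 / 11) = -7105563 / 374 - 1083*sqrt(6) / 374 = -19005.92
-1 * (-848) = 848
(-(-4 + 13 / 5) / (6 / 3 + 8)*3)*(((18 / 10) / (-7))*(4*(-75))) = 32.40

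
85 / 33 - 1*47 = -1466 / 33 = -44.42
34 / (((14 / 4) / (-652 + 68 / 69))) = -3054560 / 483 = -6324.14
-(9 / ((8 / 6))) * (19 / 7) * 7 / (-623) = 513 / 2492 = 0.21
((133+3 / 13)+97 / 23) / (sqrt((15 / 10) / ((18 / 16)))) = 41097*sqrt(3) / 598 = 119.03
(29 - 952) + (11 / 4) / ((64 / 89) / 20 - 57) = -93593403 / 101396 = -923.05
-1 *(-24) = 24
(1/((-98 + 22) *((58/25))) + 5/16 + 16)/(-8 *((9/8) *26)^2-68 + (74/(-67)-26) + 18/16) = -9631987/4098365550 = -0.00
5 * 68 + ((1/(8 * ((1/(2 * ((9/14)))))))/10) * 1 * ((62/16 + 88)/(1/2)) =21949/64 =342.95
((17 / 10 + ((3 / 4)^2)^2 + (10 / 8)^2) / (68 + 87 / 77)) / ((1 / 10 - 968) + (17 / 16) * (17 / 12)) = -1058211 / 19753418788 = -0.00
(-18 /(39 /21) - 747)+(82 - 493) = -15180 /13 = -1167.69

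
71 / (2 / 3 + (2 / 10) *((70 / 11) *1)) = 2343 / 64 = 36.61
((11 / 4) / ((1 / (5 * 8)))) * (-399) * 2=-87780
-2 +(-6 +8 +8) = 8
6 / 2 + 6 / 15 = 17 / 5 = 3.40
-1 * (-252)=252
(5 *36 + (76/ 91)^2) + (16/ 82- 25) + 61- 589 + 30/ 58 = -3658716986/ 9846109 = -371.59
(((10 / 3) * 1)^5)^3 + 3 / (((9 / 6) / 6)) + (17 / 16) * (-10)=8000000157837977 / 114791256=69691720.75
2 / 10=1 / 5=0.20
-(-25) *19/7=475/7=67.86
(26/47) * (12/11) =312/517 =0.60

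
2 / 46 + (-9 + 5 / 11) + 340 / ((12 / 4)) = 79567 / 759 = 104.83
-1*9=-9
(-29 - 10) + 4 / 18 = -38.78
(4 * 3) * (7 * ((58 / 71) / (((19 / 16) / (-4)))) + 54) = 562344 / 1349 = 416.86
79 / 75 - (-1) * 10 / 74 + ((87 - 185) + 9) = -87.81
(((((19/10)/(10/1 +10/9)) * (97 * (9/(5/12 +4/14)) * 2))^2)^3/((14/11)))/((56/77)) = 6373428128332990.54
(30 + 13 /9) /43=283 /387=0.73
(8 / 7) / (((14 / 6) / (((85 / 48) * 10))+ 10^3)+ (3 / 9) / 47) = 479400 / 419533247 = 0.00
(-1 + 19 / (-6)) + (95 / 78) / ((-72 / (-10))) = -4.00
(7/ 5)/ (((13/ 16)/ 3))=336/ 65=5.17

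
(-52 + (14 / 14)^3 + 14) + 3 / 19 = -700 / 19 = -36.84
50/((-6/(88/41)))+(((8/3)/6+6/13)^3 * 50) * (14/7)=56.48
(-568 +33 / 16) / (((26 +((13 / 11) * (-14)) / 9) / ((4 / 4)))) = -896445 / 38272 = -23.42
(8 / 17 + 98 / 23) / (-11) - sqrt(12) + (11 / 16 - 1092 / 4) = -276.21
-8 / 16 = -1 / 2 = -0.50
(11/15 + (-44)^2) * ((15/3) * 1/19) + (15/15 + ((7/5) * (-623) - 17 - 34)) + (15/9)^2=-409.76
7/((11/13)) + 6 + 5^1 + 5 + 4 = 311/11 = 28.27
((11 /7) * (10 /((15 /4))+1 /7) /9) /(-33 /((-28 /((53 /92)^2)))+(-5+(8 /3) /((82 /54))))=-900874304 /5238958851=-0.17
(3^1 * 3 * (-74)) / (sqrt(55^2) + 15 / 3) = -111 / 10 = -11.10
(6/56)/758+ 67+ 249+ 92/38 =128405257/403256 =318.42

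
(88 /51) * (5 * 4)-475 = -22465 /51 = -440.49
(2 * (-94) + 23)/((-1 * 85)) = 33/17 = 1.94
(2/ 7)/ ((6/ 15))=5/ 7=0.71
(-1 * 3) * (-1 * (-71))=-213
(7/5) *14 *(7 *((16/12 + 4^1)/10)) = 5488/75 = 73.17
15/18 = 5/6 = 0.83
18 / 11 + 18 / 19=540 / 209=2.58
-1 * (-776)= 776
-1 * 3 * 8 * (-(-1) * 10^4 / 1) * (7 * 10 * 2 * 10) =-336000000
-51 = -51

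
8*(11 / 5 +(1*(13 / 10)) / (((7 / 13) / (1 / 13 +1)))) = 192 / 5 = 38.40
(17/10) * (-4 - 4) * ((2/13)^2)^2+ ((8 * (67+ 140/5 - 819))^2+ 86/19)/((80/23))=209354362533677/21706360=9644839.69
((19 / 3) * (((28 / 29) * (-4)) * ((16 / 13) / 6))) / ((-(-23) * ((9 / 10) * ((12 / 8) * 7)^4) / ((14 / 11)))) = -0.00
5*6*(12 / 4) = 90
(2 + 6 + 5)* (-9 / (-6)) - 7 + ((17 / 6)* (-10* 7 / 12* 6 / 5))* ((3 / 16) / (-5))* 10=19.94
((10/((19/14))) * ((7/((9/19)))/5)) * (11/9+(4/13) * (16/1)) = 140924/1053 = 133.83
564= 564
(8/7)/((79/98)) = 112/79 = 1.42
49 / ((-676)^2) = 0.00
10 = 10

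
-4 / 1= -4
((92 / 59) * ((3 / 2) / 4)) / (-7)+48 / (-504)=-443 / 2478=-0.18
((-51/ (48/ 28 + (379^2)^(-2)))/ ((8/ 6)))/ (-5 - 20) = 22097661199551/ 24759284257900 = 0.89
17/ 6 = 2.83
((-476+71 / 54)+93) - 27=-22069 / 54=-408.69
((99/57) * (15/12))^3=4492125/438976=10.23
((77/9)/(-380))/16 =-77/54720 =-0.00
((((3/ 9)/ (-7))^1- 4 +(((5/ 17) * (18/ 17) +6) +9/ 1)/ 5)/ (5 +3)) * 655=-979225/ 12138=-80.67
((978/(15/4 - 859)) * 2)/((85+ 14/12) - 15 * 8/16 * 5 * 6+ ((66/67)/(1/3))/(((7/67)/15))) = -328608/41014369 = -0.01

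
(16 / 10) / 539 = 8 / 2695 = 0.00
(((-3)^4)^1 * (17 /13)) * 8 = 11016 /13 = 847.38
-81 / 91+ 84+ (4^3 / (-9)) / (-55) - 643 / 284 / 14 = 2125583407 / 25585560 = 83.08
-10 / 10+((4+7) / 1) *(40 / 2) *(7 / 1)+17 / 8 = 12329 / 8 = 1541.12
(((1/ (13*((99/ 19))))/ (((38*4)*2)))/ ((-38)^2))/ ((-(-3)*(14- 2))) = 1/ 1070454528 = 0.00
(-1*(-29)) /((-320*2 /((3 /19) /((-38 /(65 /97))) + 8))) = -16242233 /44821760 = -0.36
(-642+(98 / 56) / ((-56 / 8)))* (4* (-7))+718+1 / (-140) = 2618139 / 140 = 18700.99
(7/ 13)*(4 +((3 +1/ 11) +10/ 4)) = 1477/ 286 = 5.16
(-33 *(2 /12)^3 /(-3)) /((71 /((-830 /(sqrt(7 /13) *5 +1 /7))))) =415415 /65653416- 1118425 *sqrt(91) /65653416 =-0.16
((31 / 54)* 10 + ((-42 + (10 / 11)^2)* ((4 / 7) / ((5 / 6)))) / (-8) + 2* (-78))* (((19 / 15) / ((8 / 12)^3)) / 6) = -318779207 / 3049200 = -104.55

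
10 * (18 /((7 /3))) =540 /7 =77.14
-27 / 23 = -1.17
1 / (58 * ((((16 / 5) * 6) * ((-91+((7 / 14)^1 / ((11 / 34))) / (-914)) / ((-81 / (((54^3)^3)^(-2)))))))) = 12184115620513277438405170000.00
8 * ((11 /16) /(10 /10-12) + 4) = 63 /2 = 31.50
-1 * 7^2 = -49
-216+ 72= -144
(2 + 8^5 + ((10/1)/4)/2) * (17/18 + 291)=9567384.38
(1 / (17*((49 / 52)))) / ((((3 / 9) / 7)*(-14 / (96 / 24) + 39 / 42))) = -0.51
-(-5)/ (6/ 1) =5/ 6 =0.83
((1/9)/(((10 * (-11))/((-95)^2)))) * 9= -1805/22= -82.05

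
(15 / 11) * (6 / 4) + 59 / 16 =1009 / 176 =5.73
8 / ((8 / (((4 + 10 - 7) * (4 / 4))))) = 7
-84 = -84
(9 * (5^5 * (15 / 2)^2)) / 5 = 1265625 / 4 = 316406.25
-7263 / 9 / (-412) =807 / 412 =1.96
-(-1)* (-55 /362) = -55 /362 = -0.15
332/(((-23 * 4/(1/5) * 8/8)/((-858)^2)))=-61101612/115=-531318.37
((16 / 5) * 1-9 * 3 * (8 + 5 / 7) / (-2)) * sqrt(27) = 25377 * sqrt(3) / 70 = 627.92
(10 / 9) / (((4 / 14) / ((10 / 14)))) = 25 / 9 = 2.78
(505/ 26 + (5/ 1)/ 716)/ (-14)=-180855/ 130312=-1.39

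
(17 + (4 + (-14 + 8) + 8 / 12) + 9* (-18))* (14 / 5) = -6146 / 15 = -409.73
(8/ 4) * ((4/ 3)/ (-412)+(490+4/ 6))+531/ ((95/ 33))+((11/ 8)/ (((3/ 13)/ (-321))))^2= 3659300.17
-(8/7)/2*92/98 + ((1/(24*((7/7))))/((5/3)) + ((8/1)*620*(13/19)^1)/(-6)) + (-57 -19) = -502167809/782040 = -642.13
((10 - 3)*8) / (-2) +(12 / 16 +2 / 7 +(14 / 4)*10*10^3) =979245 / 28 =34973.04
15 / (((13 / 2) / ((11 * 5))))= 1650 / 13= 126.92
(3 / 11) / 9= 1 / 33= 0.03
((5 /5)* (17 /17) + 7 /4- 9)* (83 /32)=-2075 /128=-16.21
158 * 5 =790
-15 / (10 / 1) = -3 / 2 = -1.50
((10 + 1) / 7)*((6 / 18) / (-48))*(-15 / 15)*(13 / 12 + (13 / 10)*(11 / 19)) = 3289 / 164160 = 0.02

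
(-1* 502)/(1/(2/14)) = -502/7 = -71.71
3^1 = 3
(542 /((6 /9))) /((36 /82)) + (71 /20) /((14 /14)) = 111323 /60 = 1855.38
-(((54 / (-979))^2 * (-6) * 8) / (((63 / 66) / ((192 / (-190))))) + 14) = -820147562 / 57942115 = -14.15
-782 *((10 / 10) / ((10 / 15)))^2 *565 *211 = -419517585 / 2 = -209758792.50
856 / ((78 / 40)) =17120 / 39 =438.97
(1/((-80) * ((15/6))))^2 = 1/40000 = 0.00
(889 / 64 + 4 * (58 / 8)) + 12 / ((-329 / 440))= 565185 / 21056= 26.84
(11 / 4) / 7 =11 / 28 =0.39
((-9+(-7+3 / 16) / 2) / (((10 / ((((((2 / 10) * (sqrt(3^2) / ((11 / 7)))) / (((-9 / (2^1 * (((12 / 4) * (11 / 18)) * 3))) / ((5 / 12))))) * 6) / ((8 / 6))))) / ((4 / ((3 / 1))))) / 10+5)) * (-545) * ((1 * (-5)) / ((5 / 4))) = -1514555 / 232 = -6528.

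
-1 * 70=-70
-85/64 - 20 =-1365/64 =-21.33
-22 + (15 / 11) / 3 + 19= -28 / 11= -2.55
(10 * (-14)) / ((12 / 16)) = -186.67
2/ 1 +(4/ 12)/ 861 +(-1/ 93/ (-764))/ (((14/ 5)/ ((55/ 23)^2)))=129474851599/ 64723966776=2.00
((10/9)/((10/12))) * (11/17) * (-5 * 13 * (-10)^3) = 2860000/51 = 56078.43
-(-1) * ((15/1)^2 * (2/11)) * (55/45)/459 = 50/459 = 0.11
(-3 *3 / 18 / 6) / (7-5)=-1 / 24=-0.04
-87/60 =-1.45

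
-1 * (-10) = 10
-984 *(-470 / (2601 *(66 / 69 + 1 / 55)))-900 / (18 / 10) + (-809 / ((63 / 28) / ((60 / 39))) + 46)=-11461518602 / 13897143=-824.74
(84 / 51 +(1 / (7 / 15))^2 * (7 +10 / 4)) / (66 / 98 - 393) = -75419 / 653616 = -0.12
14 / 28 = 1 / 2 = 0.50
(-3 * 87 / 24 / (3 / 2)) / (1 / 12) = -87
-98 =-98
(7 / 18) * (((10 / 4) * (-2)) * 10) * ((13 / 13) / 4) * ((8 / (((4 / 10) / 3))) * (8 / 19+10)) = -57750 / 19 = -3039.47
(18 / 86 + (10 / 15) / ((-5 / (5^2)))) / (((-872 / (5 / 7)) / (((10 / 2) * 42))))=10075 / 18748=0.54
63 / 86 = 0.73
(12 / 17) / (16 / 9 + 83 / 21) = 756 / 6137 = 0.12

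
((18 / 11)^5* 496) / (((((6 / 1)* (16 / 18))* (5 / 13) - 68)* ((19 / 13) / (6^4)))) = -153956195887104 / 1967560067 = -78247.27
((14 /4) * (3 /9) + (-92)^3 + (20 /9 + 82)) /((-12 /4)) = 14014847 /54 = 259534.20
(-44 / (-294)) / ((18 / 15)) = 55 / 441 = 0.12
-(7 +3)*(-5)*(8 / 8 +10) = 550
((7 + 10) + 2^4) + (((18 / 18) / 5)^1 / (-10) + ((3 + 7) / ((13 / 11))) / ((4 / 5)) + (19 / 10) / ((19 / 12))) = 14546 / 325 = 44.76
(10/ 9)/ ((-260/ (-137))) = 137/ 234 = 0.59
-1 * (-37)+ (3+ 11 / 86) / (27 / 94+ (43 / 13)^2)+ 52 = 684754830 / 7669867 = 89.28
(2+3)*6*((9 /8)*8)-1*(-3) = 273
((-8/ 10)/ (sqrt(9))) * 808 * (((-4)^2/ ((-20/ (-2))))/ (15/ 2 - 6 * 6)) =51712/ 4275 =12.10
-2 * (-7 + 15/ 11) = 124/ 11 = 11.27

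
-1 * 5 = -5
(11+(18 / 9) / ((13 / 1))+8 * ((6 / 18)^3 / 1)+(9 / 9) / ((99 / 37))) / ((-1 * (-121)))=45652 / 467181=0.10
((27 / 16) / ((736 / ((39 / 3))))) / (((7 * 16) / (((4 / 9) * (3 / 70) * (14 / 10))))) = 117 / 16486400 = 0.00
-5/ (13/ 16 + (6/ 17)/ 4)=-272/ 49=-5.55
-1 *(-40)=40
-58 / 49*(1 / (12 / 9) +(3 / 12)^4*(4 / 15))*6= -2987 / 560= -5.33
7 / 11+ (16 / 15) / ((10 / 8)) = 1229 / 825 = 1.49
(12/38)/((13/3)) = 18/247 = 0.07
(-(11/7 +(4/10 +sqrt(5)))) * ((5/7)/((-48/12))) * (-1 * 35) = -25 * sqrt(5)/4 - 345/28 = -26.30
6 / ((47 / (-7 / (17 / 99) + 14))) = -2730 / 799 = -3.42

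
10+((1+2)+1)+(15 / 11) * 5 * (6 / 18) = 179 / 11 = 16.27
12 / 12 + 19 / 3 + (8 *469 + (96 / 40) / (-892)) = 12574961 / 3345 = 3759.33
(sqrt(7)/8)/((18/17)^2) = 289 * sqrt(7)/2592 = 0.29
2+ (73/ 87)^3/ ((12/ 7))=18527191/ 7902036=2.34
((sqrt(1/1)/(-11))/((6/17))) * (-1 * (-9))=-2.32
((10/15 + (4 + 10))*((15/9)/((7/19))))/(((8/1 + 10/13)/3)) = 1430/63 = 22.70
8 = 8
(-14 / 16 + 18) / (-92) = -137 / 736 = -0.19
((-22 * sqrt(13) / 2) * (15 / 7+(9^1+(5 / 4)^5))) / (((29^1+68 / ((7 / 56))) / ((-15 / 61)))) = 5596085 * sqrt(13) / 83514368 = 0.24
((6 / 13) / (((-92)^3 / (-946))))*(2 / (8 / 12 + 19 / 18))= 12771 / 19613204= 0.00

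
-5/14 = -0.36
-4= -4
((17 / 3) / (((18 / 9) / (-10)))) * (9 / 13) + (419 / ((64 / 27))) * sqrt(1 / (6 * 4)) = -255 / 13 + 3771 * sqrt(6) / 256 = 16.47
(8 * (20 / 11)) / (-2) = -80 / 11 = -7.27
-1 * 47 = -47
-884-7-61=-952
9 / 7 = 1.29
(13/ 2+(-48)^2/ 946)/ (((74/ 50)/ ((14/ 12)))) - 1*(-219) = 47471903/ 210012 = 226.04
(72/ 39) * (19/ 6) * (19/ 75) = 1444/ 975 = 1.48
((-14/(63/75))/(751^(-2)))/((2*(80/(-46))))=64860115/24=2702504.79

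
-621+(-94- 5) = -720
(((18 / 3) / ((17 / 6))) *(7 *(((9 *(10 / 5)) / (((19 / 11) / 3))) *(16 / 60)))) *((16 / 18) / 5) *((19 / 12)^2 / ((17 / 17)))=23408 / 425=55.08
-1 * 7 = -7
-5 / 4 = -1.25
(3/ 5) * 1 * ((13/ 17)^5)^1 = 1113879/ 7099285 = 0.16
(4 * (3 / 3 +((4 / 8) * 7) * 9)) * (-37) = -4810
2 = 2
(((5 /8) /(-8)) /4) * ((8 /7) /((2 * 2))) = -5 /896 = -0.01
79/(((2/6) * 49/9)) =43.53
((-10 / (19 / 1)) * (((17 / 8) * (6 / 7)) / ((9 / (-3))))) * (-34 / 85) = -17 / 133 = -0.13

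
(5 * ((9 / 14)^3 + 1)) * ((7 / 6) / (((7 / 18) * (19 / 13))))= 677235 / 52136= 12.99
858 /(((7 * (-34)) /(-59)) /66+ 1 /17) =14199471 /1985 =7153.39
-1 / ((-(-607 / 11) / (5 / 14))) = -0.01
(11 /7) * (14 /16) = 1.38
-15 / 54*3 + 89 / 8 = 247 / 24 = 10.29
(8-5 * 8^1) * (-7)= 224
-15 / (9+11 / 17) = -255 / 164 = -1.55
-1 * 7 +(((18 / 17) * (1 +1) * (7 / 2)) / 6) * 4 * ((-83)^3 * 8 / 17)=-384242887 / 289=-1329560.16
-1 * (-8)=8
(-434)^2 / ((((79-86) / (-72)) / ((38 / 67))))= 73620288 / 67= 1098810.27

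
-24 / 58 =-12 / 29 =-0.41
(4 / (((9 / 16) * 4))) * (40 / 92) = 160 / 207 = 0.77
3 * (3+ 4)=21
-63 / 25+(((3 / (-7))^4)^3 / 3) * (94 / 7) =-6103591360191 / 2422225260175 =-2.52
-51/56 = -0.91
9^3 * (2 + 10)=8748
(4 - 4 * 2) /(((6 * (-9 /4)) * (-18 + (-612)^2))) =4 /5056101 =0.00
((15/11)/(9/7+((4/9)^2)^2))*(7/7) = 1.03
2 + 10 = 12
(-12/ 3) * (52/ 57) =-208/ 57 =-3.65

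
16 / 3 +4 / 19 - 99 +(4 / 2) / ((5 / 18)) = -24583 / 285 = -86.26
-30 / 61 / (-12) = 5 / 122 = 0.04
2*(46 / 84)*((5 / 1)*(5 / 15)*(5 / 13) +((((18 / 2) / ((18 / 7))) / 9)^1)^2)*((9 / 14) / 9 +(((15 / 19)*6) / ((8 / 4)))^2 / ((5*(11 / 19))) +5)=1574086259 / 258810552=6.08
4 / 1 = 4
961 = 961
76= 76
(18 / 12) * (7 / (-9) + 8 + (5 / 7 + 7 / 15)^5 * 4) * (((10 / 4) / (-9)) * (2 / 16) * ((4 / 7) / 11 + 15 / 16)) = -0.85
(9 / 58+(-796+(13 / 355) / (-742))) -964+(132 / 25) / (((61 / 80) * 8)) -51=-84340020075 / 46597229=-1809.98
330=330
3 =3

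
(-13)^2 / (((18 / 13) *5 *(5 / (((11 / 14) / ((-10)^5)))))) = -24167 / 630000000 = -0.00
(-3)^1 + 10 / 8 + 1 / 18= -61 / 36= -1.69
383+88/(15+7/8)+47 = 435.54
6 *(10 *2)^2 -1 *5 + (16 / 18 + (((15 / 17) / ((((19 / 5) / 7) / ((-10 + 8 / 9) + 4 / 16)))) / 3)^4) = 53513416191660138817 / 18281847941427456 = 2927.13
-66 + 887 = 821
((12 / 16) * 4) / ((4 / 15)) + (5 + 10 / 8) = 35 / 2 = 17.50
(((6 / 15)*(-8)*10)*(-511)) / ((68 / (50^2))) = 10220000 / 17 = 601176.47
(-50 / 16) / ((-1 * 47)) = 25 / 376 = 0.07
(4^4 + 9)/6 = 265/6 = 44.17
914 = 914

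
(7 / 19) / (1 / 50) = 350 / 19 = 18.42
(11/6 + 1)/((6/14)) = 119/18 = 6.61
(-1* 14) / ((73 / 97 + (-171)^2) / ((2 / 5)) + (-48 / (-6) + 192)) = -1358 / 7110525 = -0.00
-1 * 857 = -857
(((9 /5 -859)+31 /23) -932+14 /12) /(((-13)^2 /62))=-38217203 /58305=-655.47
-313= -313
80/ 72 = 10/ 9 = 1.11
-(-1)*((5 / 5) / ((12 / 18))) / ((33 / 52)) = 26 / 11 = 2.36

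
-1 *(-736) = 736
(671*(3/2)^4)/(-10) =-54351/160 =-339.69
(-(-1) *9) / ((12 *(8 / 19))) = 57 / 32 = 1.78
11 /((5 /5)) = 11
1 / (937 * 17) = 1 / 15929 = 0.00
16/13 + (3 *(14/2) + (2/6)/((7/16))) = 6277/273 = 22.99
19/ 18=1.06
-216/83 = -2.60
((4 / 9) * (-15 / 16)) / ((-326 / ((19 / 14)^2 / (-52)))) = -1805 / 39871104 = -0.00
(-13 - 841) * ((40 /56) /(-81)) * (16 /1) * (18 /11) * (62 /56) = 151280 /693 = 218.30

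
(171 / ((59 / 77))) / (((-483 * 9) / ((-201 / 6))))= 14003 / 8142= 1.72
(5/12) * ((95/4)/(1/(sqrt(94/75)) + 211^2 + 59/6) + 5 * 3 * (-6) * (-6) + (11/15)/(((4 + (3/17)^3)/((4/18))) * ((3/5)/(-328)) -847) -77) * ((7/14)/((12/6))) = 2313194588117990348463145/47962600410549227641056 -285 * sqrt(282)/4294691503648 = 48.23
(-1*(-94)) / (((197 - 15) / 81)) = 3807 / 91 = 41.84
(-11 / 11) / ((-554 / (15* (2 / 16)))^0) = -1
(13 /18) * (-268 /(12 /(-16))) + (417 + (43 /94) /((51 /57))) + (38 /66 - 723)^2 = 2728175811805 /5220666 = 522572.37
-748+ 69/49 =-36583/49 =-746.59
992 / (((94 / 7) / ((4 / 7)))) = 1984 / 47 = 42.21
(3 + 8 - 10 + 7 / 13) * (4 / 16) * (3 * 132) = 1980 / 13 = 152.31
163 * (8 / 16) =81.50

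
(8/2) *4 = 16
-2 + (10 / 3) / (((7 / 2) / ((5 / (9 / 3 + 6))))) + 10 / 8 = -167 / 756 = -0.22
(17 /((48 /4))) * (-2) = -2.83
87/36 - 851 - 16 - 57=-921.58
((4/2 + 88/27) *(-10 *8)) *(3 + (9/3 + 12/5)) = -3534.22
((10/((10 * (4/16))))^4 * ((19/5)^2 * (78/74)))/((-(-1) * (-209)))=-189696/10175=-18.64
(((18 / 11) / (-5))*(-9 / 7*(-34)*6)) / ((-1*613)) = 33048 / 236005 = 0.14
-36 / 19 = -1.89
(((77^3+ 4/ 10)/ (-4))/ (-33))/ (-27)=-760889/ 5940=-128.10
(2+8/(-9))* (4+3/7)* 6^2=1240/7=177.14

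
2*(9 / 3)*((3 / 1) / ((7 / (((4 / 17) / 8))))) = 9 / 119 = 0.08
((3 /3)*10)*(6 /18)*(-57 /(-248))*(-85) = -8075 /124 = -65.12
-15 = -15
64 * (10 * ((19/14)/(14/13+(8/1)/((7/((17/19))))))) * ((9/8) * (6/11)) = 337896/1331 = 253.87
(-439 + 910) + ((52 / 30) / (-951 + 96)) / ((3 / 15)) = 1208089 / 2565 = 470.99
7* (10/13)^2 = 700/169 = 4.14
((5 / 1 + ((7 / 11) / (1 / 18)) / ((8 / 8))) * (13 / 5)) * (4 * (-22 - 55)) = -65884 / 5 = -13176.80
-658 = -658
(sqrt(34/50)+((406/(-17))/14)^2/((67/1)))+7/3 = sqrt(17)/5+138064/58089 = 3.20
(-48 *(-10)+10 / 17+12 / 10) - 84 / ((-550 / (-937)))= 1583342 / 4675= 338.68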